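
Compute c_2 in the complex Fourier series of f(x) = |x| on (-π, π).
Compute the real Fourier coefficients first: a_2 = 0, b_2 = 0.
Then c_2 = (a_2 − i·b_2)/2 = 0.

Final answer: 0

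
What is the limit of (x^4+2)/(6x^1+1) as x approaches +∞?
This is an ∞/∞ indeterminate form as x → +∞.
Divide numerator and denominator by x^4 and let the lower-order terms vanish; the numerator's degree 4 exceeds the denominator's degree 1, so the quotient diverges.
Limit = ∞.

Final answer: ∞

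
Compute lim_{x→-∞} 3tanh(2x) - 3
Evaluate the dominant behaviour as x → -∞; each term tends to a finite value or vanishes.
Limit = -6.

Final answer: -6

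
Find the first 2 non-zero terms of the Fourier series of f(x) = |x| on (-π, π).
-4·cos(x)/π + π/2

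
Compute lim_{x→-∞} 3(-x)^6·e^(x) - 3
The product is a 0·∞ indeterminate form at x → -∞.
Rewrite the product as 3(-x)^6 / e^(-x) (an ∞/∞ form) and apply L'Hôpital, or use the standard hierarchy e^(|x|) ≫ |(-x)^6| as x → -∞.
The indeterminate product → 0, so the limit = -3.

Final answer: -3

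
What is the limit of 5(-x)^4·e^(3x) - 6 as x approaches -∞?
The product is a 0·∞ indeterminate form at x → -∞.
Rewrite the product as 5(-x)^4 / e^(-3x) (an ∞/∞ form) and apply L'Hôpital, or use the standard hierarchy e^(3|x|) ≫ |(-x)^4| as x → -∞.
The indeterminate product → 0, so the limit = -6.

Final answer: -6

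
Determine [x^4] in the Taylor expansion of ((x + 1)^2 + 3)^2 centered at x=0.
Expand to order 4: ((x + 1)^2 + 3)^2 = x^4 + 4·x^3 + 12·x^2 + 16·x + 16 + O(x^5).
The coefficient of x^4 is 1.

Final answer: 1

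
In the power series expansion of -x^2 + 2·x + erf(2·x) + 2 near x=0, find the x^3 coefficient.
Expand to order 3: -x^2 + 2·x + erf(2·x) + 2 = -16·x^3/(3·√(π)) - x^2 + x·(2 + 4/√(π)) + 2 + O(x^4).
The coefficient of x^3 is -16/(3·√(π)).

Final answer: -16/(3·√(π))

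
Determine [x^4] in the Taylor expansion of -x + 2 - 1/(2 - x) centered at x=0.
Expand to order 4: -x + 2 - 1/(2 - x) = -x^4/32 - x^3/16 - x^2/8 - 5·x/4 + 3/2 + O(x^5).
The coefficient of x^4 is -1/32.

Final answer: -1/32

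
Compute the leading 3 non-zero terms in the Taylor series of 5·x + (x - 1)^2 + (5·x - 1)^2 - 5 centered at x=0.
26·x^2 - 7·x - 3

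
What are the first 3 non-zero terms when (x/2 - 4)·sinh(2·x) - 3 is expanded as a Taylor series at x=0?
x^2 - 8·x - 3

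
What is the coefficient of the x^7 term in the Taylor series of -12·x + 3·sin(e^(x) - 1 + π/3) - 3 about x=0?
Expand to order 7: -12·x + 3·sin(e^(x) - 1 + π/3) - 3 = x^7·(-23/480 + 19·√(3)/240) + x^6·(-37/240 + 11·√(3)/160) + x^5·(-23/80 - √(3)/16) + x^4·(-3·√(3)/8 - 5/16) - 3·√(3)·x^3/4 + x^2·(3/4 - 3·√(3)/4) - 21·x/2 - 3 + 3·√(3)/2 + O(x^8).
The coefficient of x^7 is -23/480 + 19·√(3)/240.

Final answer: -23/480 + 19·√(3)/240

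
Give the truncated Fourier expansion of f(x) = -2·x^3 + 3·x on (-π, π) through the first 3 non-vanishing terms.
(30 - 4·π^2)·sin(x) + (-6 + 2·π^2)·sin(2·x) + (26/9 - 4·π^2/3)·sin(3·x)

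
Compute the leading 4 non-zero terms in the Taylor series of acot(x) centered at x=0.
-x^5/5 + x^3/3 - x + π/2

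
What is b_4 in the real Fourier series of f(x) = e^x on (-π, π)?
b_4 = (1/π) ∫_{-π}^{π} f(x)·sin(4x) dx.
Evaluate the integral (use parity and integration by parts as needed): b_4 = (4 - 4·e^(2·π))·e^(-π)/(17·π).

Final answer: (4 - 4·e^(2·π))·e^(-π)/(17·π)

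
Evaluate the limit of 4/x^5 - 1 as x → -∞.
Evaluate the dominant behaviour as x → -∞; each term tends to a finite value or vanishes.
Limit = -1.

Final answer: -1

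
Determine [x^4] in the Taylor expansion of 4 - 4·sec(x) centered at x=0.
Expand to order 4: 4 - 4·sec(x) = -5·x^4/6 - 2·x^2 + O(x^5).
The coefficient of x^4 is -5/6.

Final answer: -5/6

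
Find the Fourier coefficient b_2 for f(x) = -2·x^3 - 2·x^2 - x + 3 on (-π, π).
b_2 = (1/π) ∫_{-π}^{π} f(x)·sin(2x) dx.
Evaluate the integral (use parity and integration by parts as needed): b_2 = -2 + 2·π^2.

Final answer: -2 + 2·π^2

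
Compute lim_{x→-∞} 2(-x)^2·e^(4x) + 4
The product is a 0·∞ indeterminate form at x → -∞.
Rewrite the product as 2(-x)^2 / e^(-4x) (an ∞/∞ form) and apply L'Hôpital, or use the standard hierarchy e^(4|x|) ≫ |(-x)^2| as x → -∞.
The indeterminate product → 0, so the limit = 4.

Final answer: 4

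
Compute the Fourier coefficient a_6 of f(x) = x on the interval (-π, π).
a_6 = (1/π) ∫_{-π}^{π} f(x)·cos(6x) dx.
Evaluate the integral (use parity and integration by parts as needed): a_6 = 0.

Final answer: 0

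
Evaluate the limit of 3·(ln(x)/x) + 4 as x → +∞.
Evaluate the dominant behaviour as x → +∞; each term tends to a finite value or vanishes.
Limit = 4.

Final answer: 4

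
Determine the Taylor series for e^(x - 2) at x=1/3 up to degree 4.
e^(-5/3) + e^(-5/3)·(x - 1/3) + e^(-5/3)·(x - 1/3)^2/2 + e^(-5/3)·(x - 1/3)^3/6 + e^(-5/3)·(x - 1/3)^4/24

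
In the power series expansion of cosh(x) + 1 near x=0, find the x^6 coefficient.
Expand to order 6: cosh(x) + 1 = x^6/720 + x^4/24 + x^2/2 + 2 + O(x^7).
The coefficient of x^6 is 1/720.

Final answer: 1/720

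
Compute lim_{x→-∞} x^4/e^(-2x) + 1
The quotient is an ∞/∞ indeterminate form as x → -∞.
Compare growth rates of the dominant terms (exponentials ≫ polynomials ≫ logarithms), or apply L'Hôpital's rule; the quotient → 0.
Adding the constant: 0 + 1 = 1. Limit = 1.

Final answer: 1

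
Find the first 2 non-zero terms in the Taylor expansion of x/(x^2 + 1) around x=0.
-x^3 + x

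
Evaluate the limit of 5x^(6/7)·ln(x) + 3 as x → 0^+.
The product is a 0·∞ indeterminate form at x → 0⁺.
Rewrite the product as 5·ln(x) / x^(-6/7) and apply L'Hôpital, or use the standard hierarchy x^(-6/7) ≫ |ln x| as x → 0⁺.
The indeterminate product → 0, so the limit = 3.

Final answer: 3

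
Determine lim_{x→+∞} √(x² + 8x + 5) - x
As x → +∞: multiply by the conjugate to get (8x+5)/(√(x²+8x+5)+x); the denominator ~ 2x, so the limit is 8/2 = 4.
Limit = 4.

Final answer: 4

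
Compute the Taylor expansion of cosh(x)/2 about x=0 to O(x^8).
x^6/1440 + x^4/48 + x^2/4 + 1/2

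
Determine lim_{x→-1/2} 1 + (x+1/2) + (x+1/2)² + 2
Direct substitution at x = -1/2 gives 3.

Final answer: 3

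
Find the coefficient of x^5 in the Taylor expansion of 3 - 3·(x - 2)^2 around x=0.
Expand to order 5: 3 - 3·(x - 2)^2 = -3·x^2 + 12·x - 9 + O(x^6).
The coefficient of x^5 is 0.

Final answer: 0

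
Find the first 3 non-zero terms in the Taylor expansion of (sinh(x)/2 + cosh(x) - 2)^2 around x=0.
-3·x^2/4 - x + 1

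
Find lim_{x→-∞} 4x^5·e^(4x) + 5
The product is a 0·∞ indeterminate form at x → -∞.
Rewrite the product as 4x^5 / e^(-4x) (an ∞/∞ form) and apply L'Hôpital, or use the standard hierarchy e^(4|x|) ≫ |x^5| as x → -∞.
The indeterminate product → 0, so the limit = 5.

Final answer: 5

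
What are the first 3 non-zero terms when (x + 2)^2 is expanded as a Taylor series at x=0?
x^2 + 4·x + 4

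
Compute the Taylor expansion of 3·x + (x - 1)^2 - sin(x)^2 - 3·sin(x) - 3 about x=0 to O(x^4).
x^3/2 - 2·x - 2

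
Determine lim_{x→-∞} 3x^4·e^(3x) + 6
The product is a 0·∞ indeterminate form at x → -∞.
Rewrite the product as 3x^4 / e^(-3x) (an ∞/∞ form) and apply L'Hôpital, or use the standard hierarchy e^(3|x|) ≫ |x^4| as x → -∞.
The indeterminate product → 0, so the limit = 6.

Final answer: 6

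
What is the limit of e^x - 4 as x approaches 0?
Direct substitution at x = 0 gives -3.

Final answer: -3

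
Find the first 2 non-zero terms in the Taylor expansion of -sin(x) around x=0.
x^3/6 - x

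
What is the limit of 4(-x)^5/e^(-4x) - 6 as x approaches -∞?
The quotient is an ∞/∞ indeterminate form as x → -∞.
Compare growth rates of the dominant terms (exponentials ≫ polynomials ≫ logarithms), or apply L'Hôpital's rule; the quotient → 0.
Adding the constant: 0 - 6 = -6. Limit = -6.

Final answer: -6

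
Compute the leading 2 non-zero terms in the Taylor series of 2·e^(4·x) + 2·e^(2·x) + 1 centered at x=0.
12·x + 5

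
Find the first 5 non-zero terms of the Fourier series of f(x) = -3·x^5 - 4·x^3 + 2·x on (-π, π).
(-668 - 6·π^4 + 112·π^2)·sin(x) + (-11·π^2 + 29/2 + 3·π^4)·sin(2·x) + (-2·π^4 + 4/27 + 16·π^2/9)·sin(3·x) + (-67/64 + π^2/8 + 3·π^4/2)·sin(4·x) + (-6·π^4/5 - 16·π^2/25 + 596/625)·sin(5·x)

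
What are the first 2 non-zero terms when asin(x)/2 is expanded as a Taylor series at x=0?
x^3/12 + x/2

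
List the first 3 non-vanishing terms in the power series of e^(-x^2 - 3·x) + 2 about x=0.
7·x^2/2 - 3·x + 3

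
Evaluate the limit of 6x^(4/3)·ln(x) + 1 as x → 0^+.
The product is a 0·∞ indeterminate form at x → 0⁺.
Rewrite the product as 6·ln(x) / x^(-4/3) and apply L'Hôpital, or use the standard hierarchy x^(-4/3) ≫ |ln x| as x → 0⁺.
The indeterminate product → 0, so the limit = 1.

Final answer: 1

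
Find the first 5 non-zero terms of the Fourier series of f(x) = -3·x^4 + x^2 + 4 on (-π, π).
(-148 + 24·π^2)·cos(x) + (10 - 6·π^2)·cos(2·x) + (-20/9 + 8·π^2/3)·cos(3·x) + (13/16 - 3·π^2/2)·cos(4·x) - 3·π^4/5 + π^2/3 + 4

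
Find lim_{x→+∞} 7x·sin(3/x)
As x → +∞: let u = 3/x → 0⁺; then 7·x·sin(3/x) = 7·3·sin(u)/u → 7·3·1 = 21.
Limit = 21.

Final answer: 21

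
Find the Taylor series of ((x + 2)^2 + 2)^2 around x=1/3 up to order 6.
4489/81 + 1876·(x - 1/3)/27 + 110·(x - 1/3)^2/3 + 28·(x - 1/3)^3/3 + (x - 1/3)^4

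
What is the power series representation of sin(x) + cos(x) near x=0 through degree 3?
-x^3/6 - x^2/2 + x + 1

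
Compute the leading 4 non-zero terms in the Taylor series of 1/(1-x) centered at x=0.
x^3 + x^2 + x + 1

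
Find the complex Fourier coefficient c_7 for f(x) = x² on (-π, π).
Compute the real Fourier coefficients first: a_7 = -4/49, b_7 = 0.
Then c_7 = (a_7 − i·b_7)/2 = -2/49.

Final answer: -2/49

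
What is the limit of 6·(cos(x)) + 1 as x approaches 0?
Direct substitution at x = 0 gives 7.

Final answer: 7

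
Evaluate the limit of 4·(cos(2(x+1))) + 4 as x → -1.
Direct substitution at x = -1 gives 8.

Final answer: 8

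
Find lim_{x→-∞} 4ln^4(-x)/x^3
This is an ∞/∞ indeterminate form as x → -∞.
Compare growth rates of the dominant terms (exponentials ≫ polynomials ≫ logarithms), or apply L'Hôpital's rule; the quotient → 0.
Limit = 0.

Final answer: 0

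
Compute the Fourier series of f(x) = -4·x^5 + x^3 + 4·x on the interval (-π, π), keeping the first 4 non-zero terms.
(-964 - 8·π^4 + 162·π^2)·sin(x) + (-21·π^2 + 55/2 + 4·π^4)·sin(2·x) + (-8·π^4/3 - 140/81 + 178·π^2/27)·sin(3·x) + (-3·π^2 - 7/8 + 2·π^4)·sin(4·x)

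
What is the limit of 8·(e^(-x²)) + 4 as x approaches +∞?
Evaluate the dominant behaviour as x → +∞; each term tends to a finite value or vanishes.
Limit = 4.

Final answer: 4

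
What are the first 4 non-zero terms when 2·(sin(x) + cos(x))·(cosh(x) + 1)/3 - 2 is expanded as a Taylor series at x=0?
x^3/9 - x^2/3 + 4·x/3 - 2/3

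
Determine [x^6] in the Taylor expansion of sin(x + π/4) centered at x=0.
Expand to order 6: sin(x + π/4) = -√(2)·x^6/1440 + √(2)·x^5/240 + √(2)·x^4/48 - √(2)·x^3/12 - √(2)·x^2/4 + √(2)·x/2 + √(2)/2 + O(x^7).
The coefficient of x^6 is -√(2)/1440.

Final answer: -√(2)/1440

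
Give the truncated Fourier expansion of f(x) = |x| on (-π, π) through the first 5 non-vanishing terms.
-4·cos(x)/π - 4·cos(3·x)/(9·π) - 4·cos(5·x)/(25·π) - 4·cos(7·x)/(49·π) + π/2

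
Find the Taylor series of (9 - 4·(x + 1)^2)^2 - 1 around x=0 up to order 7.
16·x^4 + 64·x^3 + 24·x^2 - 80·x + 24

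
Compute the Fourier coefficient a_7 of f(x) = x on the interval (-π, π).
a_7 = (1/π) ∫_{-π}^{π} f(x)·cos(7x) dx.
Evaluate the integral (use parity and integration by parts as needed): a_7 = 0.

Final answer: 0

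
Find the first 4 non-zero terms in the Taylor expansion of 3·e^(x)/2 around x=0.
x^3/4 + 3·x^2/4 + 3·x/2 + 3/2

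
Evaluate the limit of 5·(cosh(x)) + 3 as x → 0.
Direct substitution at x = 0 gives 8.

Final answer: 8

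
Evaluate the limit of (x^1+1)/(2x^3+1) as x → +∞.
This is an ∞/∞ indeterminate form as x → +∞.
Divide numerator and denominator by x^3 and let the lower-order terms vanish; the numerator's degree 1 is below the denominator's degree 3, so the quotient → 0.
Limit = 0.

Final answer: 0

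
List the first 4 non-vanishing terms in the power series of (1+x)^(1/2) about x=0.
x^3/16 - x^2/8 + x/2 + 1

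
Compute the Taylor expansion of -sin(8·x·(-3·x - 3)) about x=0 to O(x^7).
329472·x^6 + 297216·x^5/5 - 6912·x^4 - 2304·x^3 + 24·x^2 + 24·x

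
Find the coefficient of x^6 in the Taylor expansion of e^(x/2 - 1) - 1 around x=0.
Expand to order 6: e^(x/2 - 1) - 1 = x^6·e^(-1)/46080 + x^5·e^(-1)/3840 + x^4·e^(-1)/384 + x^3·e^(-1)/48 + x^2·e^(-1)/8 + x·e^(-1)/2 - 1 + e^(-1) + O(x^7).
The coefficient of x^6 is e^(-1)/46080.

Final answer: e^(-1)/46080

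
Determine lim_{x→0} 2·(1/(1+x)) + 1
Direct substitution at x = 0 gives 3.

Final answer: 3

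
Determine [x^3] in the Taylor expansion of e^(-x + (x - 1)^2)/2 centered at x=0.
Expand to order 3: e^(-x + (x - 1)^2)/2 = -15·e·x^3/4 + 11·e·x^2/4 - 3·e·x/2 + e/2 + O(x^4).
The coefficient of x^3 is -15·e/4.

Final answer: -15·e/4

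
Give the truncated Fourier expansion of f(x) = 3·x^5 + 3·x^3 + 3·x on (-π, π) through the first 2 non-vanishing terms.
(-114·π^2 + 6·π^4 + 690)·sin(x) + (-3·π^4 - 21 + 12·π^2)·sin(2·x)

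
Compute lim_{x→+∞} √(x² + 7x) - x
This is an ∞ − ∞ indeterminate form.
Multiply and divide by the conjugate √(x²+7x) + x; the x² terms cancel, leaving (7x)/(√(x²+7x)+x) → 7/2.
Limit = 7/2.

Final answer: 7/2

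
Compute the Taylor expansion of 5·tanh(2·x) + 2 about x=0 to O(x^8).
-2176·x^7/63 + 64·x^5/3 - 40·x^3/3 + 10·x + 2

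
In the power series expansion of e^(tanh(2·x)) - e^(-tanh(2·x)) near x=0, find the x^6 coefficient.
0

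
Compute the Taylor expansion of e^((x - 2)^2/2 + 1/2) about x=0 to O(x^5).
43·x^4·e^(5/2)/24 - 7·x^3·e^(5/2)/3 + 5·x^2·e^(5/2)/2 - 2·x·e^(5/2) + e^(5/2)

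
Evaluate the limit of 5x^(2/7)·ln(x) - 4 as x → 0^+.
The product is a 0·∞ indeterminate form at x → 0⁺.
Rewrite the product as 5·ln(x) / x^(-2/7) and apply L'Hôpital, or use the standard hierarchy x^(-2/7) ≫ |ln x| as x → 0⁺.
The indeterminate product → 0, so the limit = -4.

Final answer: -4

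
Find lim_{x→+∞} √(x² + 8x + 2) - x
As x → +∞: multiply by the conjugate to get (8x+2)/(√(x²+8x+2)+x); the denominator ~ 2x, so the limit is 8/2 = 4.
Limit = 4.

Final answer: 4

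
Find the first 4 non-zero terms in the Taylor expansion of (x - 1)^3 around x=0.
x^3 - 3·x^2 + 3·x - 1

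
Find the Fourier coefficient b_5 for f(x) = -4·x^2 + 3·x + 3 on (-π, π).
b_5 = (1/π) ∫_{-π}^{π} f(x)·sin(5x) dx.
Evaluate the integral (use parity and integration by parts as needed): b_5 = 6/5.

Final answer: 6/5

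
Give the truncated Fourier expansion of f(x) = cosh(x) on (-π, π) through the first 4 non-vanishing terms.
-cos(x)·sinh(π)/π + 2·cos(2·x)·sinh(π)/(5·π) - cos(3·x)·sinh(π)/(5·π) + sinh(π)/π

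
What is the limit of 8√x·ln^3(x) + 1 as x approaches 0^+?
The product is a 0·∞ indeterminate form at x → 0⁺.
Rewrite the product as 8·ln^3(x) / x^(-1/2) and apply L'Hôpital, or use the standard hierarchy x^(-1/2) ≫ |ln x|^3 as x → 0⁺.
The indeterminate product → 0, so the limit = 1.

Final answer: 1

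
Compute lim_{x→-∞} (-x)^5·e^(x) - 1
The product is a 0·∞ indeterminate form at x → -∞.
Rewrite the product as (-x)^5 / e^(-x) (an ∞/∞ form) and apply L'Hôpital, or use the standard hierarchy e^(|x|) ≫ |(-x)^5| as x → -∞.
The indeterminate product → 0, so the limit = -1.

Final answer: -1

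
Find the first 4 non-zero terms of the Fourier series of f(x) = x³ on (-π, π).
(-12 + 2·π^2)·sin(x) + (3/2 - π^2)·sin(2·x) + (-4/9 + 2·π^2/3)·sin(3·x) + (3/16 - π^2/2)·sin(4·x)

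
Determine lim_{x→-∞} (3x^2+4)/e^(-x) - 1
The quotient is an ∞/∞ indeterminate form as x → -∞.
Compare growth rates of the dominant terms (exponentials ≫ polynomials ≫ logarithms), or apply L'Hôpital's rule; the quotient → 0.
Adding the constant: 0 - 1 = -1. Limit = -1.

Final answer: -1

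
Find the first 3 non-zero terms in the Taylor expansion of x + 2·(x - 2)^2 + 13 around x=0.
2·x^2 - 7·x + 21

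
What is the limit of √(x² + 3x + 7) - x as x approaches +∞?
This is an ∞ − ∞ indeterminate form.
Multiply and divide by the conjugate √(x²+3x + 7) + x; the x² terms cancel, leaving (3x + 7)/(√(x²+3x + 7)+x) → 3/2.
Limit = 3/2.

Final answer: 3/2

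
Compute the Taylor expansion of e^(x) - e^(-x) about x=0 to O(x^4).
x^3/3 + 2·x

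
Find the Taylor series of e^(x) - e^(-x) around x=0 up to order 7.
x^7/2520 + x^5/60 + x^3/3 + 2·x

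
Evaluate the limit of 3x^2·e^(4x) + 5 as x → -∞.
The product is a 0·∞ indeterminate form at x → -∞.
Rewrite the product as 3x^2 / e^(-4x) (an ∞/∞ form) and apply L'Hôpital, or use the standard hierarchy e^(4|x|) ≫ |x^2| as x → -∞.
The indeterminate product → 0, so the limit = 5.

Final answer: 5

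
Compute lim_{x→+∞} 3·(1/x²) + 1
Evaluate the dominant behaviour as x → +∞; each term tends to a finite value or vanishes.
Limit = 1.

Final answer: 1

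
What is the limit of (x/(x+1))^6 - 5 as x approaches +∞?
As x → +∞: x/(x+1) = 1/(1 + 1/x) → 1, and the 6th power of a limit-1 base also → 1; with the additive constant, 1 - 5 = -4.
Limit = -4.

Final answer: -4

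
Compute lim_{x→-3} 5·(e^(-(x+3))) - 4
Direct substitution at x = -3 gives 1.

Final answer: 1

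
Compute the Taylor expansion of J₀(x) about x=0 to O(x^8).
-x^6/2304 + x^4/64 - x^2/4 + 1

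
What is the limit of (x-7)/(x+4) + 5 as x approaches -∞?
Evaluate the dominant behaviour as x → -∞; each term tends to a finite value or vanishes.
Limit = 6.

Final answer: 6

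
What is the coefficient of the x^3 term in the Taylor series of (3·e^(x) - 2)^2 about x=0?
Expand to order 3: (3·e^(x) - 2)^2 = 10·x^3 + 12·x^2 + 6·x + 1 + O(x^4).
The coefficient of x^3 is 10.

Final answer: 10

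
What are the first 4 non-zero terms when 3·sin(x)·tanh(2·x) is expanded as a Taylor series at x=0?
-917·x^8/40 + 851·x^6/60 - 9·x^4 + 6·x^2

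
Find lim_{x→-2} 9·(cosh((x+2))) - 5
Direct substitution at x = -2 gives 4.

Final answer: 4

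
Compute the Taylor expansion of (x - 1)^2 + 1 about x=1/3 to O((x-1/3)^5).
13/9 - 4·(x - 1/3)/3 + (x - 1/3)^2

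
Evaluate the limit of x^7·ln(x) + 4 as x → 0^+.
The product is a 0·∞ indeterminate form at x → 0⁺.
Rewrite the product as ln(x) / x^(-7) and apply L'Hôpital, or use the standard hierarchy x^(-7) ≫ |ln x| as x → 0⁺.
The indeterminate product → 0, so the limit = 4.

Final answer: 4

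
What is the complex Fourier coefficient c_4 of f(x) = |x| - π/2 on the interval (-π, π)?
Compute the real Fourier coefficients first: a_4 = 0, b_4 = 0.
Then c_4 = (a_4 − i·b_4)/2 = 0.

Final answer: 0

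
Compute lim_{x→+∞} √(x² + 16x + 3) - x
This is an ∞ − ∞ indeterminate form.
Multiply and divide by the conjugate √(x²+16x + 3) + x; the x² terms cancel, leaving (16x + 3)/(√(x²+16x + 3)+x) → 16/2 = 8.
Limit = 8.

Final answer: 8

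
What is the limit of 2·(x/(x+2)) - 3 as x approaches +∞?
Evaluate the dominant behaviour as x → +∞; each term tends to a finite value or vanishes.
Limit = -1.

Final answer: -1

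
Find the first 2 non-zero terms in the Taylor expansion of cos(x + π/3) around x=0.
-√(3)·x/2 + 1/2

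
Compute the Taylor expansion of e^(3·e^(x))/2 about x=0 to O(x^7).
4117·x^6·e^(3)/480 + 311·x^5·e^(3)/40 + 103·x^4·e^(3)/16 + 19·x^3·e^(3)/4 + 3·x^2·e^(3) + 3·x·e^(3)/2 + e^(3)/2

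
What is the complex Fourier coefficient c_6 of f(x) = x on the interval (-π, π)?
Compute the real Fourier coefficients first: a_6 = 0, b_6 = -1/3.
Then c_6 = (a_6 − i·b_6)/2 = i/6.

Final answer: i/6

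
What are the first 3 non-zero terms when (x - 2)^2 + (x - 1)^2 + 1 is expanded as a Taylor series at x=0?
2·x^2 - 6·x + 6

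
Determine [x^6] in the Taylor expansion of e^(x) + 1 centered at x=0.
Expand to order 6: e^(x) + 1 = x^6/720 + x^5/120 + x^4/24 + x^3/6 + x^2/2 + x + 2 + O(x^7).
The coefficient of x^6 is 1/720.

Final answer: 1/720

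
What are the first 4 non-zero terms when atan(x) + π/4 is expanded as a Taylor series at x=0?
x^5/5 - x^3/3 + x + π/4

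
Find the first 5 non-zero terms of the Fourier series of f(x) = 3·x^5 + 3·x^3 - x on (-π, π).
(-114·π^2 + 6·π^4 + 682)·sin(x) + (-3·π^4 - 17 + 12·π^2)·sin(2·x) + (-22·π^2/9 + 26/27 + 2·π^4)·sin(3·x) + (-3·π^4/2 + 23/64 + 3·π^2/8)·sin(4·x) + (-286/625 + 6·π^2/25 + 6·π^4/5)·sin(5·x)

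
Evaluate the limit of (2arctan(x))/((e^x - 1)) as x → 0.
Both numerator and denominator → 0 as x → 0; this is a 0/0 indeterminate form.
Expand each to leading order near x = 0: numerator ~ 2·x, denominator ~ x.
The limit of the ratio is 2.

Final answer: 2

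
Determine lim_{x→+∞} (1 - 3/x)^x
As x → +∞: this is the defining limit (1 - 3/x)^x → e^(-3).
Limit = e^(-3).

Final answer: e^(-3)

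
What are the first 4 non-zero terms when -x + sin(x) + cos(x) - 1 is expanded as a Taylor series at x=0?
x^5/120 + x^4/24 - x^3/6 - x^2/2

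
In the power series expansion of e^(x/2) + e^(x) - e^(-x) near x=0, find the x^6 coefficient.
Expand to order 6: e^(x/2) + e^(x) - e^(-x) = x^6/46080 + 13·x^5/768 + x^4/384 + 17·x^3/48 + x^2/8 + 5·x/2 + 1 + O(x^7).
The coefficient of x^6 is 1/46080.

Final answer: 1/46080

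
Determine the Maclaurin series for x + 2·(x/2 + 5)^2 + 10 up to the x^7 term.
x^2/2 + 11·x + 60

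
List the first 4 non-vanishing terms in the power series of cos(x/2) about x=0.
-x^6/46080 + x^4/384 - x^2/8 + 1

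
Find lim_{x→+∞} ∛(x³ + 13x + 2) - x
This is an ∞ − ∞ indeterminate form.
Multiply by (A² + AB + B²)/(A² + AB + B²) where A = ∛(x³+13x + 2), B = x to use A³ − B³ = (A−B)(A²+AB+B²); the x³ terms cancel, leaving (13x + 2)/(A²+AB+B²) with denominator ~ 3x², so the limit is 0.
Limit = 0.

Final answer: 0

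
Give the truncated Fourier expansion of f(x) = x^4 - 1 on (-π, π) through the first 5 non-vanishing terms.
(48 - 8·π^2)·cos(x) + (-3 + 2·π^2)·cos(2·x) + (16/27 - 8·π^2/9)·cos(3·x) + (-3/16 + π^2/2)·cos(4·x) - 1 + π^4/5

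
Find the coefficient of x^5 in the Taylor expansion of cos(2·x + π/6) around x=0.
Expand to order 5: cos(2·x + π/6) = -2·x^5/15 + √(3)·x^4/3 + 2·x^3/3 - √(3)·x^2 - x + √(3)/2 + O(x^6).
The coefficient of x^5 is -2/15.

Final answer: -2/15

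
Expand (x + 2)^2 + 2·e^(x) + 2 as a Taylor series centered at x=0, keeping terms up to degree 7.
x^7/2520 + x^6/360 + x^5/60 + x^4/12 + x^3/3 + 2·x^2 + 6·x + 8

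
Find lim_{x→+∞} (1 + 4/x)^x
As x → +∞: this is the defining limit (1 + 4/x)^x → e^4.
Limit = e^(4).

Final answer: e^(4)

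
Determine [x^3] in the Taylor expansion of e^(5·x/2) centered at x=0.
Expand to order 3: e^(5·x/2) = 125·x^3/48 + 25·x^2/8 + 5·x/2 + 1 + O(x^4).
The coefficient of x^3 is 125/48.

Final answer: 125/48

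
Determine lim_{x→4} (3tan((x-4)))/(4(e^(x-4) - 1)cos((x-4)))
Both numerator and denominator → 0 as x → 4; this is a 0/0 indeterminate form.
Expand each to leading order near x = 4: numerator ~ 3·(x - 4), denominator ~ 4·(x - 4).
The limit of the ratio is 3/4.

Final answer: 3/4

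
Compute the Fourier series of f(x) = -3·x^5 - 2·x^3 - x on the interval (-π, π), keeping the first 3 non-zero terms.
(-698 - 6·π^4 + 116·π^2)·sin(x) + (-13·π^2 + 41/2 + 3·π^4)·sin(2·x) + (-2·π^4 - 74/27 + 28·π^2/9)·sin(3·x)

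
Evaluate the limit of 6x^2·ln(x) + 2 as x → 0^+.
The product is a 0·∞ indeterminate form at x → 0⁺.
Rewrite the product as 6·ln(x) / x^(-2) and apply L'Hôpital, or use the standard hierarchy x^(-2) ≫ |ln x| as x → 0⁺.
The indeterminate product → 0, so the limit = 2.

Final answer: 2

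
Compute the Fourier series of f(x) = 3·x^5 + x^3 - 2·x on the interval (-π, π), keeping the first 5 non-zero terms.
(-118·π^2 + 6·π^4 + 704)·sin(x) + (-3·π^4 - 19 + 14·π^2)·sin(2·x) + (-34·π^2/9 + 32/27 + 2·π^4)·sin(3·x) + (-3·π^4/2 + 31/64 + 11·π^2/8)·sin(4·x) + (-14·π^2/25 - 416/625 + 6·π^4/5)·sin(5·x)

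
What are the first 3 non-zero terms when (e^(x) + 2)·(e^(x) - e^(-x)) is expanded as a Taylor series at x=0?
2·x^3 + 2·x^2 + 6·x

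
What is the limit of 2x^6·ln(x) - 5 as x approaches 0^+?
The product is a 0·∞ indeterminate form at x → 0⁺.
Rewrite the product as 2·ln(x) / x^(-6) and apply L'Hôpital, or use the standard hierarchy x^(-6) ≫ |ln x| as x → 0⁺.
The indeterminate product → 0, so the limit = -5.

Final answer: -5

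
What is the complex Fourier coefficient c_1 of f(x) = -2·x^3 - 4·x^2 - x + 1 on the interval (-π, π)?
Compute the real Fourier coefficients first: a_1 = 16, b_1 = 22 - 4·π^2.
Then c_1 = (a_1 − i·b_1)/2 = 8 - 11·i + 2·i·π^2.

Final answer: 8 - 11·i + 2·i·π^2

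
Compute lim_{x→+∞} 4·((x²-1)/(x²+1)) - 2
Evaluate the dominant behaviour as x → +∞; each term tends to a finite value or vanishes.
Limit = 2.

Final answer: 2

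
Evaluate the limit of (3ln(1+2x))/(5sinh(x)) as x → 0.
Both numerator and denominator → 0 as x → 0; this is a 0/0 indeterminate form.
Expand each to leading order near x = 0: numerator ~ 6·x, denominator ~ 5·x.
The limit of the ratio is 6/5.

Final answer: 6/5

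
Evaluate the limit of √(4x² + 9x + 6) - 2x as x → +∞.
As x → +∞: multiply by the conjugate to get (9x+6)/(√(4x²+9x+6)+2x); the denominator ~ 4x, so the limit is 9/4.
Limit = 9/4.

Final answer: 9/4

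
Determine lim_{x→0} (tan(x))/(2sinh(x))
Both numerator and denominator → 0 as x → 0; this is a 0/0 indeterminate form.
Expand each to leading order near x = 0: numerator ~ x, denominator ~ 2·x.
The limit of the ratio is 1/2.

Final answer: 1/2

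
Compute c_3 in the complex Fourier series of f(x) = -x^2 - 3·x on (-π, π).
Compute the real Fourier coefficients first: a_3 = 4/9, b_3 = -2.
Then c_3 = (a_3 − i·b_3)/2 = 2/9 + i.

Final answer: 2/9 + i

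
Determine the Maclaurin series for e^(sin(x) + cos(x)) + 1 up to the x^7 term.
e·x^7/720 + 71·e·x^6/720 + e·x^5/10 - 5·e·x^4/24 - e·x^3/2 + e·x + 1 + e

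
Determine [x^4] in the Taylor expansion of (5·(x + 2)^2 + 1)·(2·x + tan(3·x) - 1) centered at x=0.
Expand to order 4: (5·(x + 2)^2 + 1)·(2·x + tan(3·x) - 1) = 180·x^4 + 214·x^3 + 95·x^2 + 85·x - 21 + O(x^5).
The coefficient of x^4 is 180.

Final answer: 180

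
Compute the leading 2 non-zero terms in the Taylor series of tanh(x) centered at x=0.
-x^3/3 + x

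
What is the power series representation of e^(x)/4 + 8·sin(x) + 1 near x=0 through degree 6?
x^6/2880 + 11·x^5/160 + x^4/96 - 31·x^3/24 + x^2/8 + 33·x/4 + 5/4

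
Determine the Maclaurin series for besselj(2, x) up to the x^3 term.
x^2/8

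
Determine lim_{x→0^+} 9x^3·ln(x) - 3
The product is a 0·∞ indeterminate form at x → 0⁺.
Rewrite the product as 9·ln(x) / x^(-3) and apply L'Hôpital, or use the standard hierarchy x^(-3) ≫ |ln x| as x → 0⁺.
The indeterminate product → 0, so the limit = -3.

Final answer: -3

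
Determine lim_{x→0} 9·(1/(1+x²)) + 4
Direct substitution at x = 0 gives 13.

Final answer: 13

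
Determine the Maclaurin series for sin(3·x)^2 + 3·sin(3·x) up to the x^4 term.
-27·x^4 - 27·x^3/2 + 9·x^2 + 9·x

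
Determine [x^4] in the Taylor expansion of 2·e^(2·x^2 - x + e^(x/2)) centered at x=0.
Expand to order 4: 2·e^(2·x^2 - x + e^(x/2)) = 967·e·x^4/192 - 17·e·x^3/8 + 9·e·x^2/2 - e·x + 2·e + O(x^5).
The coefficient of x^4 is 967·e/192.

Final answer: 967·e/192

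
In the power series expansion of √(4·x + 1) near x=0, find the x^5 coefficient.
Expand to order 5: √(4·x + 1) = 28·x^5 - 10·x^4 + 4·x^3 - 2·x^2 + 2·x + 1 + O(x^6).
The coefficient of x^5 is 28.

Final answer: 28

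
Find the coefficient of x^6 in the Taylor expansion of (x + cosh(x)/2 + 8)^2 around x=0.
Expand to order 6: (x + cosh(x)/2 + 8)^2 = x^6/45 + x^5/24 + 5·x^4/12 + x^3/2 + 21·x^2/4 + 17·x + 289/4 + O(x^7).
The coefficient of x^6 is 1/45.

Final answer: 1/45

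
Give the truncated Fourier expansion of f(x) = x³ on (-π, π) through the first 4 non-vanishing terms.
(-12 + 2·π^2)·sin(x) + (3/2 - π^2)·sin(2·x) + (-4/9 + 2·π^2/3)·sin(3·x) + (3/16 - π^2/2)·sin(4·x)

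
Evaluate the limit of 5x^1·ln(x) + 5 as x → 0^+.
The product is a 0·∞ indeterminate form at x → 0⁺.
Rewrite the product as 5·ln(x) / x^(-1) and apply L'Hôpital, or use the standard hierarchy x^(-1) ≫ |ln x| as x → 0⁺.
The indeterminate product → 0, so the limit = 5.

Final answer: 5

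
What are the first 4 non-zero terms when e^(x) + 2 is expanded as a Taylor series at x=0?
x^3/6 + x^2/2 + x + 3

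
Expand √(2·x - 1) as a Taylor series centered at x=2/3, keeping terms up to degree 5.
√(3)/3 + √(3)·(x - 2/3) - 3·√(3)·(x - 2/3)^2/2 + 9·√(3)·(x - 2/3)^3/2 - 135·√(3)·(x - 2/3)^4/8 + 567·√(3)·(x - 2/3)^5/8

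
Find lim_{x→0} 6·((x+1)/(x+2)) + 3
Direct substitution at x = 0 gives 6.

Final answer: 6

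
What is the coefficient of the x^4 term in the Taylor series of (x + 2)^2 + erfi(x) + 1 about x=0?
Expand to order 4: (x + 2)^2 + erfi(x) + 1 = 2·x^3/(3·√(π)) + x^2 + x·(2/√(π) + 4) + 5 + O(x^5).
The coefficient of x^4 is 0.

Final answer: 0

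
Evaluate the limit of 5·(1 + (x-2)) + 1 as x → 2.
Direct substitution at x = 2 gives 6.

Final answer: 6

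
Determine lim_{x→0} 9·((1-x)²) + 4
Direct substitution at x = 0 gives 13.

Final answer: 13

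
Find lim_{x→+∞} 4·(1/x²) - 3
Evaluate the dominant behaviour as x → +∞; each term tends to a finite value or vanishes.
Limit = -3.

Final answer: -3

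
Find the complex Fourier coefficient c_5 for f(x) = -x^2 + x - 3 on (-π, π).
Compute the real Fourier coefficients first: a_5 = 4/25, b_5 = 2/5.
Then c_5 = (a_5 − i·b_5)/2 = 2/25 - i/5.

Final answer: 2/25 - i/5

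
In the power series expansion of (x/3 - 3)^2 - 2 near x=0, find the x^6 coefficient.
Expand to order 6: (x/3 - 3)^2 - 2 = x^2/9 - 2·x + 7 + O(x^7).
The coefficient of x^6 is 0.

Final answer: 0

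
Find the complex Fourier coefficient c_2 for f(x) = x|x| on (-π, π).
Compute the real Fourier coefficients first: a_2 = 0, b_2 = -π.
Then c_2 = (a_2 − i·b_2)/2 = i·π/2.

Final answer: i·π/2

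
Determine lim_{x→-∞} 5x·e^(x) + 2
The product is a 0·∞ indeterminate form at x → -∞.
Rewrite the product as 5x / e^(-x) (an ∞/∞ form) and apply L'Hôpital, or use the standard hierarchy e^(|x|) ≫ |x| as x → -∞.
The indeterminate product → 0, so the limit = 2.

Final answer: 2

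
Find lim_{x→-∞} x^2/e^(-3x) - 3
The quotient is an ∞/∞ indeterminate form as x → -∞.
Compare growth rates of the dominant terms (exponentials ≫ polynomials ≫ logarithms), or apply L'Hôpital's rule; the quotient → 0.
Adding the constant: 0 - 3 = -3. Limit = -3.

Final answer: -3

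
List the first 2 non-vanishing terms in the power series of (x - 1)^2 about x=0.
1 - 2·x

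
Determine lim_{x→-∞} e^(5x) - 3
Evaluate the dominant behaviour as x → -∞; each term tends to a finite value or vanishes.
Limit = -3.

Final answer: -3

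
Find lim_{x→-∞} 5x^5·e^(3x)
This is a 0·∞ indeterminate form at x → -∞.
Rewrite the product as 5x^5 / e^(-3x) (an ∞/∞ form) and apply L'Hôpital, or use the standard hierarchy e^(3|x|) ≫ |x^5| as x → -∞.
The indeterminate product → 0, so the limit = 0.

Final answer: 0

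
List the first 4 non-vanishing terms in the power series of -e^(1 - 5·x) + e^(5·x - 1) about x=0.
x^3·(125·e^(-1)/6 + 125·e/6) + x^2·(-25·e/2 + 25·e^(-1)/2) + x·(5·e^(-1) + 5·e) - e + e^(-1)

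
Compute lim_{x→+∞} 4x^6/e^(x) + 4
The quotient is an ∞/∞ indeterminate form as x → +∞.
The exponential denominator e^(x) dominates the polynomial numerator (e^x ≫ x^6 as x → ∞), so the quotient → 0.
Adding the constant: 0 + 4 = 4. Limit = 4.

Final answer: 4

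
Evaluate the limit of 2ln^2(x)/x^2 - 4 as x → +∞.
The quotient is an ∞/∞ indeterminate form as x → +∞.
The polynomial denominator x^2 dominates the logarithmic numerator (any positive power of x ≫ ln^2(x) as x → ∞), so the quotient → 0.
Adding the constant: 0 - 4 = -4. Limit = -4.

Final answer: -4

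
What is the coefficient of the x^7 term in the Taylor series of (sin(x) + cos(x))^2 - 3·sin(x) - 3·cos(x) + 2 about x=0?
Expand to order 7: (sin(x) + cos(x))^2 - 3·sin(x) - 3·cos(x) + 2 = -25·x^7/1008 + x^6/240 + 29·x^5/120 - x^4/8 - 5·x^3/6 + 3·x^2/2 - x + O(x^8).
The coefficient of x^7 is -25/1008.

Final answer: -25/1008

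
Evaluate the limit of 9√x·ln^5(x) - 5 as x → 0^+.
The product is a 0·∞ indeterminate form at x → 0⁺.
Rewrite the product as 9·ln^5(x) / x^(-1/2) and apply L'Hôpital, or use the standard hierarchy x^(-1/2) ≫ |ln x|^5 as x → 0⁺.
The indeterminate product → 0, so the limit = -5.

Final answer: -5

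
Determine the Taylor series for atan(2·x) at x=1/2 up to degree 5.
π/4 + (x - 1/2) - (x - 1/2)^2 + 2·(x - 1/2)^3/3 - 4·(x - 1/2)^5/5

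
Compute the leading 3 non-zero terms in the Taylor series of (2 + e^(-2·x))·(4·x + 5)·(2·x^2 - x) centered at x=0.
2·x^3 + 28·x^2 - 15·x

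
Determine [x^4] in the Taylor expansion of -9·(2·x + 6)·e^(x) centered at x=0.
Expand to order 4: -9·(2·x + 6)·e^(x) = -21·x^4/4 - 18·x^3 - 45·x^2 - 72·x - 54 + O(x^5).
The coefficient of x^4 is -21/4.

Final answer: -21/4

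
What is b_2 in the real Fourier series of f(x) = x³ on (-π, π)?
b_2 = (1/π) ∫_{-π}^{π} f(x)·sin(2x) dx.
Evaluate the integral (use parity and integration by parts as needed): b_2 = 3/2 - π^2.

Final answer: 3/2 - π^2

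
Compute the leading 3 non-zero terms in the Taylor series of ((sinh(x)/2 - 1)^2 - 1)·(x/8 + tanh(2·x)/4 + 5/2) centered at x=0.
37·x^4/48 - 25·x^3/96 - 5·x/2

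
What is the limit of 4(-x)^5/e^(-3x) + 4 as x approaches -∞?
The quotient is an ∞/∞ indeterminate form as x → -∞.
Compare growth rates of the dominant terms (exponentials ≫ polynomials ≫ logarithms), or apply L'Hôpital's rule; the quotient → 0.
Adding the constant: 0 + 4 = 4. Limit = 4.

Final answer: 4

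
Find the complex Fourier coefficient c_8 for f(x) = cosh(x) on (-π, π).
Compute the real Fourier coefficients first: a_8 = 2·sinh(π)/(65·π), b_8 = 0.
Then c_8 = (a_8 − i·b_8)/2 = sinh(π)/(65·π).

Final answer: sinh(π)/(65·π)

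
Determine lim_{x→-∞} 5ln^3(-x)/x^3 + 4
The quotient is an ∞/∞ indeterminate form as x → -∞.
Compare growth rates of the dominant terms (exponentials ≫ polynomials ≫ logarithms), or apply L'Hôpital's rule; the quotient → 0.
Adding the constant: 0 + 4 = 4. Limit = 4.

Final answer: 4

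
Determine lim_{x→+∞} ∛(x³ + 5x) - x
This is an ∞ − ∞ indeterminate form.
Multiply by (A² + AB + B²)/(A² + AB + B²) where A = ∛(x³+5x), B = x to use A³ − B³ = (A−B)(A²+AB+B²); the x³ terms cancel, leaving (5x)/(A²+AB+B²) with denominator ~ 3x², so the limit is 0.
Limit = 0.

Final answer: 0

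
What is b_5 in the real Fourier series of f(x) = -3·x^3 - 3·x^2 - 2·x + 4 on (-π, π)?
b_5 = (1/π) ∫_{-π}^{π} f(x)·sin(5x) dx.
Evaluate the integral (use parity and integration by parts as needed): b_5 = -6·π^2/5 - 64/125.

Final answer: -6·π^2/5 - 64/125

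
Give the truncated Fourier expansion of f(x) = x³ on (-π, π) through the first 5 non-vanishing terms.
(-12 + 2·π^2)·sin(x) + (3/2 - π^2)·sin(2·x) + (-4/9 + 2·π^2/3)·sin(3·x) + (3/16 - π^2/2)·sin(4·x) + (-12/125 + 2·π^2/5)·sin(5·x)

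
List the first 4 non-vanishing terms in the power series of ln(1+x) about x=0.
-x^4/4 + x^3/3 - x^2/2 + x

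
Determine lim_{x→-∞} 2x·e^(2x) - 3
The product is a 0·∞ indeterminate form at x → -∞.
Rewrite the product as 2x / e^(-2x) (an ∞/∞ form) and apply L'Hôpital, or use the standard hierarchy e^(2|x|) ≫ |x| as x → -∞.
The indeterminate product → 0, so the limit = -3.

Final answer: -3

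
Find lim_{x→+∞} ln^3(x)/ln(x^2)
This is an ∞/∞ indeterminate form as x → +∞.
Write ln(x^2) = 2·ln(x), reducing the quotient to ln^2(x)/2 → ∞.
Limit = ∞.

Final answer: ∞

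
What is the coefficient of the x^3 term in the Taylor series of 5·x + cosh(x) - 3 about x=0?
Expand to order 3: 5·x + cosh(x) - 3 = x^2/2 + 5·x - 2 + O(x^4).
The coefficient of x^3 is 0.

Final answer: 0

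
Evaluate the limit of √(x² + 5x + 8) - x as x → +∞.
This is an ∞ − ∞ indeterminate form.
Multiply and divide by the conjugate √(x²+5x + 8) + x; the x² terms cancel, leaving (5x + 8)/(√(x²+5x + 8)+x) → 5/2.
Limit = 5/2.

Final answer: 5/2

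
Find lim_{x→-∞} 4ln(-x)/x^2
This is an ∞/∞ indeterminate form as x → -∞.
Compare growth rates of the dominant terms (exponentials ≫ polynomials ≫ logarithms), or apply L'Hôpital's rule; the quotient → 0.
Limit = 0.

Final answer: 0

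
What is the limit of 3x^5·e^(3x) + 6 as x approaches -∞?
The product is a 0·∞ indeterminate form at x → -∞.
Rewrite the product as 3x^5 / e^(-3x) (an ∞/∞ form) and apply L'Hôpital, or use the standard hierarchy e^(3|x|) ≫ |x^5| as x → -∞.
The indeterminate product → 0, so the limit = 6.

Final answer: 6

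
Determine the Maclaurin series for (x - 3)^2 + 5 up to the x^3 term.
x^2 - 6·x + 14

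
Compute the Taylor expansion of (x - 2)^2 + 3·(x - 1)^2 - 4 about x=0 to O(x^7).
4·x^2 - 10·x + 3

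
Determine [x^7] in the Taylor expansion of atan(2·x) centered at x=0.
Expand to order 7: atan(2·x) = -128·x^7/7 + 32·x^5/5 - 8·x^3/3 + 2·x + O(x^8).
The coefficient of x^7 is -128/7.

Final answer: -128/7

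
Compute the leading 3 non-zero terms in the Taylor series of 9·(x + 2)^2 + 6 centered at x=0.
9·x^2 + 36·x + 42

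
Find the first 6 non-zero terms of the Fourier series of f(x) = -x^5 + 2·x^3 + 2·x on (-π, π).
(-260 - 2·π^4 + 44·π^2)·sin(x) + (-7·π^2 + 17/2 + π^4)·sin(2·x) + (-2·π^4/3 - 44/81 + 76·π^2/27)·sin(3·x) + (-13·π^2/8 - 25/64 + π^4/2)·sin(4·x) + (-2·π^4/5 + 332/625 + 28·π^2/25)·sin(5·x) + (-23·π^2/27 - 85/162 + π^4/3)·sin(6·x)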